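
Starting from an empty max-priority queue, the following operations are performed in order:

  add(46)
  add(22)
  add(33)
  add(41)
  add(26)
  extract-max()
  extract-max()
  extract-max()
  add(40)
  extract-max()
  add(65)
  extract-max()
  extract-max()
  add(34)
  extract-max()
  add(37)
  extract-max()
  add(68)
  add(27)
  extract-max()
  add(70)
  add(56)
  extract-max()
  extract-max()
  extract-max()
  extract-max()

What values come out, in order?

[46, 41, 33, 40, 65, 26, 34, 37, 68, 70, 56, 27, 22]

insert 46 → {46}
insert 22 → {46, 22}
insert 33 → {46, 33, 22}
insert 41 → {46, 41, 33, 22}
insert 26 → {46, 41, 33, 26, 22}
extract-max → 46; now {41, 33, 26, 22}
extract-max → 41; now {33, 26, 22}
extract-max → 33; now {26, 22}
insert 40 → {40, 26, 22}
extract-max → 40; now {26, 22}
insert 65 → {65, 26, 22}
extract-max → 65; now {26, 22}
extract-max → 26; now {22}
insert 34 → {34, 22}
extract-max → 34; now {22}
insert 37 → {37, 22}
extract-max → 37; now {22}
insert 68 → {68, 22}
insert 27 → {68, 27, 22}
extract-max → 68; now {27, 22}
insert 70 → {70, 27, 22}
insert 56 → {70, 56, 27, 22}
extract-max → 70; now {56, 27, 22}
extract-max → 56; now {27, 22}
extract-max → 27; now {22}
extract-max → 22; now {}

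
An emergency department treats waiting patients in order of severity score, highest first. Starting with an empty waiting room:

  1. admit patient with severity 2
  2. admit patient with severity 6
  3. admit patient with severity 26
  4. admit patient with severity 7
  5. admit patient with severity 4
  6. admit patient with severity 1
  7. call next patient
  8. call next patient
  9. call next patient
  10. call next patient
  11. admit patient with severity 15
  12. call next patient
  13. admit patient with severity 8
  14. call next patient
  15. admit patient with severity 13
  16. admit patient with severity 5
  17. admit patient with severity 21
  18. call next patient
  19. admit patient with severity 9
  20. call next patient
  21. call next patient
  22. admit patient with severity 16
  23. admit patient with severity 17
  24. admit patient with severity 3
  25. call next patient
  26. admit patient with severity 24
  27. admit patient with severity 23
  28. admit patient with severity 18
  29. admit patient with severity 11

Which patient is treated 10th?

17

insert 2 → {2}
insert 6 → {6, 2}
insert 26 → {26, 6, 2}
insert 7 → {26, 7, 6, 2}
insert 4 → {26, 7, 6, 4, 2}
insert 1 → {26, 7, 6, 4, 2, 1}
call next patient → 26; now {7, 6, 4, 2, 1}
call next patient → 7; now {6, 4, 2, 1}
call next patient → 6; now {4, 2, 1}
call next patient → 4; now {2, 1}
insert 15 → {15, 2, 1}
call next patient → 15; now {2, 1}
insert 8 → {8, 2, 1}
call next patient → 8; now {2, 1}
insert 13 → {13, 2, 1}
insert 5 → {13, 5, 2, 1}
insert 21 → {21, 13, 5, 2, 1}
call next patient → 21; now {13, 5, 2, 1}
insert 9 → {13, 9, 5, 2, 1}
call next patient → 13; now {9, 5, 2, 1}
call next patient → 9; now {5, 2, 1}
insert 16 → {16, 5, 2, 1}
insert 17 → {17, 16, 5, 2, 1}
insert 3 → {17, 16, 5, 3, 2, 1}
call next patient → 17; now {16, 5, 3, 2, 1}
insert 24 → {24, 16, 5, 3, 2, 1}
insert 23 → {24, 23, 16, 5, 3, 2, 1}
insert 18 → {24, 23, 18, 16, 5, 3, 2, 1}
insert 11 → {24, 23, 18, 16, 11, 5, 3, 2, 1}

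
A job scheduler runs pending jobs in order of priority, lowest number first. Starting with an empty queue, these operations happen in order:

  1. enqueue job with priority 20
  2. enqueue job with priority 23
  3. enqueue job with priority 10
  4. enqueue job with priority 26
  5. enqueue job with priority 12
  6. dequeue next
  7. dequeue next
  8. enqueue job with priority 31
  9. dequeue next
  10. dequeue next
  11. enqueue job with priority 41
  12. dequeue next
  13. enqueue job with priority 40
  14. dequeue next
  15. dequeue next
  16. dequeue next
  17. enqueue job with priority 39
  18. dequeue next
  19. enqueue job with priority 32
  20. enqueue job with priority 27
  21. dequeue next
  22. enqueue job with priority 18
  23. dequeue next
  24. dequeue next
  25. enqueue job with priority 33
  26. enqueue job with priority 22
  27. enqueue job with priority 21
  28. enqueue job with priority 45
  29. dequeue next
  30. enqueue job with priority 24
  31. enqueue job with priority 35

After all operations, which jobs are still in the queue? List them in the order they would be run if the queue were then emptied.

[22, 24, 33, 35, 45]

insert 20 → {20}
insert 23 → {20, 23}
insert 10 → {10, 20, 23}
insert 26 → {10, 20, 23, 26}
insert 12 → {10, 12, 20, 23, 26}
dequeue next → 10; now {12, 20, 23, 26}
dequeue next → 12; now {20, 23, 26}
insert 31 → {20, 23, 26, 31}
dequeue next → 20; now {23, 26, 31}
dequeue next → 23; now {26, 31}
insert 41 → {26, 31, 41}
dequeue next → 26; now {31, 41}
insert 40 → {31, 40, 41}
dequeue next → 31; now {40, 41}
dequeue next → 40; now {41}
dequeue next → 41; now {}
insert 39 → {39}
dequeue next → 39; now {}
insert 32 → {32}
insert 27 → {27, 32}
dequeue next → 27; now {32}
insert 18 → {18, 32}
dequeue next → 18; now {32}
dequeue next → 32; now {}
insert 33 → {33}
insert 22 → {22, 33}
insert 21 → {21, 22, 33}
insert 45 → {21, 22, 33, 45}
dequeue next → 21; now {22, 33, 45}
insert 24 → {22, 24, 33, 45}
insert 35 → {22, 24, 33, 35, 45}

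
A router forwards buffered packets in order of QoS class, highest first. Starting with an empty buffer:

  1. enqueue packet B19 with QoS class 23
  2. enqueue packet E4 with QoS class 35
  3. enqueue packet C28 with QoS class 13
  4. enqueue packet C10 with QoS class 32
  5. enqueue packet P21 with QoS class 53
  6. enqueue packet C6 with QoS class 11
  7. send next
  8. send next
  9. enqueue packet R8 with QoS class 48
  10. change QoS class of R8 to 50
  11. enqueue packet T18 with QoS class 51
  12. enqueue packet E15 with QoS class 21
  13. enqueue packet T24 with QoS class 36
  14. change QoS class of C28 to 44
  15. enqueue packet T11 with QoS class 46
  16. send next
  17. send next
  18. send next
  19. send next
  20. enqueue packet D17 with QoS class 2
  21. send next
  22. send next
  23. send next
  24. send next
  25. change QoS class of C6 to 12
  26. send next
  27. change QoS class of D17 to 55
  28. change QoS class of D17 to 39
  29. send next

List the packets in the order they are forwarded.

[P21, E4, T18, R8, T11, C28, T24, C10, B19, E15, C6, D17]

add B19 (QoS class 23) → {B19:23}
add E4 (QoS class 35) → {E4:35, B19:23}
add C28 (QoS class 13) → {E4:35, B19:23, C28:13}
add C10 (QoS class 32) → {E4:35, C10:32, B19:23, C28:13}
add P21 (QoS class 53) → {P21:53, E4:35, C10:32, B19:23, C28:13}
add C6 (QoS class 11) → {P21:53, E4:35, C10:32, B19:23, C28:13, C6:11}
send next → P21; now {E4:35, C10:32, B19:23, C28:13, C6:11}
send next → E4; now {C10:32, B19:23, C28:13, C6:11}
add R8 (QoS class 48) → {R8:48, C10:32, B19:23, C28:13, C6:11}
update R8 to QoS class 50 → {R8:50, C10:32, B19:23, C28:13, C6:11}
add T18 (QoS class 51) → {T18:51, R8:50, C10:32, B19:23, C28:13, C6:11}
add E15 (QoS class 21) → {T18:51, R8:50, C10:32, B19:23, E15:21, C28:13, C6:11}
add T24 (QoS class 36) → {T18:51, R8:50, T24:36, C10:32, B19:23, E15:21, C28:13, C6:11}
update C28 to QoS class 44 → {T18:51, R8:50, C28:44, T24:36, C10:32, B19:23, E15:21, C6:11}
add T11 (QoS class 46) → {T18:51, R8:50, T11:46, C28:44, T24:36, C10:32, B19:23, E15:21, C6:11}
send next → T18; now {R8:50, T11:46, C28:44, T24:36, C10:32, B19:23, E15:21, C6:11}
send next → R8; now {T11:46, C28:44, T24:36, C10:32, B19:23, E15:21, C6:11}
send next → T11; now {C28:44, T24:36, C10:32, B19:23, E15:21, C6:11}
send next → C28; now {T24:36, C10:32, B19:23, E15:21, C6:11}
add D17 (QoS class 2) → {T24:36, C10:32, B19:23, E15:21, C6:11, D17:2}
send next → T24; now {C10:32, B19:23, E15:21, C6:11, D17:2}
send next → C10; now {B19:23, E15:21, C6:11, D17:2}
send next → B19; now {E15:21, C6:11, D17:2}
send next → E15; now {C6:11, D17:2}
update C6 to QoS class 12 → {C6:12, D17:2}
send next → C6; now {D17:2}
update D17 to QoS class 55 → {D17:55}
update D17 to QoS class 39 → {D17:39}
send next → D17; now {}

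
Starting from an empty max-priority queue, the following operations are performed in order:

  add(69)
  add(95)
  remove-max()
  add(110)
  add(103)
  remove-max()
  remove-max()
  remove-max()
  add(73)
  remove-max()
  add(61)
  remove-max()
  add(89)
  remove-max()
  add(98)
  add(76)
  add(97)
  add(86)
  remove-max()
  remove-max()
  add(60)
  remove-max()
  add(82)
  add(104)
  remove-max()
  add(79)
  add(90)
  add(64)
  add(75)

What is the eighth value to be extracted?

98

insert 69 → {69}
insert 95 → {95, 69}
remove-max → 95; now {69}
insert 110 → {110, 69}
insert 103 → {110, 103, 69}
remove-max → 110; now {103, 69}
remove-max → 103; now {69}
remove-max → 69; now {}
insert 73 → {73}
remove-max → 73; now {}
insert 61 → {61}
remove-max → 61; now {}
insert 89 → {89}
remove-max → 89; now {}
insert 98 → {98}
insert 76 → {98, 76}
insert 97 → {98, 97, 76}
insert 86 → {98, 97, 86, 76}
remove-max → 98; now {97, 86, 76}
remove-max → 97; now {86, 76}
insert 60 → {86, 76, 60}
remove-max → 86; now {76, 60}
insert 82 → {82, 76, 60}
insert 104 → {104, 82, 76, 60}
remove-max → 104; now {82, 76, 60}
insert 79 → {82, 79, 76, 60}
insert 90 → {90, 82, 79, 76, 60}
insert 64 → {90, 82, 79, 76, 64, 60}
insert 75 → {90, 82, 79, 76, 75, 64, 60}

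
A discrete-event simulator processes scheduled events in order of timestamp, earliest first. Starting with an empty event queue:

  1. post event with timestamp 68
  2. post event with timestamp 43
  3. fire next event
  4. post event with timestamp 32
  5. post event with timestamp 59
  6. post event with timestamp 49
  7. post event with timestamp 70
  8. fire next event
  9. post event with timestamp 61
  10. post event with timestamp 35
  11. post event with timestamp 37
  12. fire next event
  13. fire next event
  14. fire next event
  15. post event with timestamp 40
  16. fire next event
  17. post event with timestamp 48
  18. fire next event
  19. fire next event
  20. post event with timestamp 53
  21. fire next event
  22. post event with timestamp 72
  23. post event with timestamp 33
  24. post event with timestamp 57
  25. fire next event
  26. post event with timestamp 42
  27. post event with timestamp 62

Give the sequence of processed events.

insert 68 → {68}
insert 43 → {43, 68}
fire next event → 43; now {68}
insert 32 → {32, 68}
insert 59 → {32, 59, 68}
insert 49 → {32, 49, 59, 68}
insert 70 → {32, 49, 59, 68, 70}
fire next event → 32; now {49, 59, 68, 70}
insert 61 → {49, 59, 61, 68, 70}
insert 35 → {35, 49, 59, 61, 68, 70}
insert 37 → {35, 37, 49, 59, 61, 68, 70}
fire next event → 35; now {37, 49, 59, 61, 68, 70}
fire next event → 37; now {49, 59, 61, 68, 70}
fire next event → 49; now {59, 61, 68, 70}
insert 40 → {40, 59, 61, 68, 70}
fire next event → 40; now {59, 61, 68, 70}
insert 48 → {48, 59, 61, 68, 70}
fire next event → 48; now {59, 61, 68, 70}
fire next event → 59; now {61, 68, 70}
insert 53 → {53, 61, 68, 70}
fire next event → 53; now {61, 68, 70}
insert 72 → {61, 68, 70, 72}
insert 33 → {33, 61, 68, 70, 72}
insert 57 → {33, 57, 61, 68, 70, 72}
fire next event → 33; now {57, 61, 68, 70, 72}
insert 42 → {42, 57, 61, 68, 70, 72}
insert 62 → {42, 57, 61, 62, 68, 70, 72}

43 → 32 → 35 → 37 → 49 → 40 → 48 → 59 → 53 → 33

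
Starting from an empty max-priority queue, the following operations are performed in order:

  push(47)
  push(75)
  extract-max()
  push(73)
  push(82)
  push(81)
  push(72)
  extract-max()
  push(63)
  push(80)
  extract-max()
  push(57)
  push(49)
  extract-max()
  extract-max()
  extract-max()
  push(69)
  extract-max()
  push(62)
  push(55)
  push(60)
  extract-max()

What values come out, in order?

insert 47 → {47}
insert 75 → {75, 47}
extract-max → 75; now {47}
insert 73 → {73, 47}
insert 82 → {82, 73, 47}
insert 81 → {82, 81, 73, 47}
insert 72 → {82, 81, 73, 72, 47}
extract-max → 82; now {81, 73, 72, 47}
insert 63 → {81, 73, 72, 63, 47}
insert 80 → {81, 80, 73, 72, 63, 47}
extract-max → 81; now {80, 73, 72, 63, 47}
insert 57 → {80, 73, 72, 63, 57, 47}
insert 49 → {80, 73, 72, 63, 57, 49, 47}
extract-max → 80; now {73, 72, 63, 57, 49, 47}
extract-max → 73; now {72, 63, 57, 49, 47}
extract-max → 72; now {63, 57, 49, 47}
insert 69 → {69, 63, 57, 49, 47}
extract-max → 69; now {63, 57, 49, 47}
insert 62 → {63, 62, 57, 49, 47}
insert 55 → {63, 62, 57, 55, 49, 47}
insert 60 → {63, 62, 60, 57, 55, 49, 47}
extract-max → 63; now {62, 60, 57, 55, 49, 47}

[75, 82, 81, 80, 73, 72, 69, 63]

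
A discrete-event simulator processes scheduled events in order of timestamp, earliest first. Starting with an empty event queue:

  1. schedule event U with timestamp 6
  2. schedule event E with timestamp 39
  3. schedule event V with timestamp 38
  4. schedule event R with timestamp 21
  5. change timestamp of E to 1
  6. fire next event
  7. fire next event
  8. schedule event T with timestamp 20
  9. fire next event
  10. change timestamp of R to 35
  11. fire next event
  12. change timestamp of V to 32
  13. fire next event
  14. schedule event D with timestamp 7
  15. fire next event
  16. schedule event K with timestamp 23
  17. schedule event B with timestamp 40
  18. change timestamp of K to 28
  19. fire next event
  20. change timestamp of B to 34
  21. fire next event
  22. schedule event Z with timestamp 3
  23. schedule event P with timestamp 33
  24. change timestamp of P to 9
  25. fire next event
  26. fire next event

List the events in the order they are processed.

E, U, T, R, V, D, K, B, Z, P

add U (timestamp 6) → {U:6}
add E (timestamp 39) → {U:6, E:39}
add V (timestamp 38) → {U:6, V:38, E:39}
add R (timestamp 21) → {U:6, R:21, V:38, E:39}
update E to timestamp 1 → {E:1, U:6, R:21, V:38}
fire next event → E; now {U:6, R:21, V:38}
fire next event → U; now {R:21, V:38}
add T (timestamp 20) → {T:20, R:21, V:38}
fire next event → T; now {R:21, V:38}
update R to timestamp 35 → {R:35, V:38}
fire next event → R; now {V:38}
update V to timestamp 32 → {V:32}
fire next event → V; now {}
add D (timestamp 7) → {D:7}
fire next event → D; now {}
add K (timestamp 23) → {K:23}
add B (timestamp 40) → {K:23, B:40}
update K to timestamp 28 → {K:28, B:40}
fire next event → K; now {B:40}
update B to timestamp 34 → {B:34}
fire next event → B; now {}
add Z (timestamp 3) → {Z:3}
add P (timestamp 33) → {Z:3, P:33}
update P to timestamp 9 → {Z:3, P:9}
fire next event → Z; now {P:9}
fire next event → P; now {}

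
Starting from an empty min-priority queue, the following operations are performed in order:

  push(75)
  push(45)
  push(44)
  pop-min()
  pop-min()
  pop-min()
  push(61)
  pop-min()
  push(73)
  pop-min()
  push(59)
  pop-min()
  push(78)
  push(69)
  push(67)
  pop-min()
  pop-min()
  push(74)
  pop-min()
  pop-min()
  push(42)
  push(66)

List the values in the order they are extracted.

insert 75 → {75}
insert 45 → {45, 75}
insert 44 → {44, 45, 75}
pop-min → 44; now {45, 75}
pop-min → 45; now {75}
pop-min → 75; now {}
insert 61 → {61}
pop-min → 61; now {}
insert 73 → {73}
pop-min → 73; now {}
insert 59 → {59}
pop-min → 59; now {}
insert 78 → {78}
insert 69 → {69, 78}
insert 67 → {67, 69, 78}
pop-min → 67; now {69, 78}
pop-min → 69; now {78}
insert 74 → {74, 78}
pop-min → 74; now {78}
pop-min → 78; now {}
insert 42 → {42}
insert 66 → {42, 66}

[44, 45, 75, 61, 73, 59, 67, 69, 74, 78]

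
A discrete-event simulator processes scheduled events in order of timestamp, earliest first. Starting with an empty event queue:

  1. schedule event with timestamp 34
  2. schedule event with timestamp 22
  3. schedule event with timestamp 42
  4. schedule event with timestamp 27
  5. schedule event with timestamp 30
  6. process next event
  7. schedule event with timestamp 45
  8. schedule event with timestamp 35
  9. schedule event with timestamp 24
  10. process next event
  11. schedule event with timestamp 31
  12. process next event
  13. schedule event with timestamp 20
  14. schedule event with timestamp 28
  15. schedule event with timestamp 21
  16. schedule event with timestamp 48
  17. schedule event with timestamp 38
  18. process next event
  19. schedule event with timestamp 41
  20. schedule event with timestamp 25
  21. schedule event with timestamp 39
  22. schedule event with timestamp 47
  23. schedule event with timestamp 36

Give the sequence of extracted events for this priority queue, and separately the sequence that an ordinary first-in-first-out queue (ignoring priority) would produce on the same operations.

priority queue: [22, 24, 27, 20]; FIFO queue: 34 → 22 → 42 → 27

insert 34 → {34}
insert 22 → {22, 34}
insert 42 → {22, 34, 42}
insert 27 → {22, 27, 34, 42}
insert 30 → {22, 27, 30, 34, 42}
process next event → 22; now {27, 30, 34, 42}
insert 45 → {27, 30, 34, 42, 45}
insert 35 → {27, 30, 34, 35, 42, 45}
insert 24 → {24, 27, 30, 34, 35, 42, 45}
process next event → 24; now {27, 30, 34, 35, 42, 45}
insert 31 → {27, 30, 31, 34, 35, 42, 45}
process next event → 27; now {30, 31, 34, 35, 42, 45}
insert 20 → {20, 30, 31, 34, 35, 42, 45}
insert 28 → {20, 28, 30, 31, 34, 35, 42, 45}
insert 21 → {20, 21, 28, 30, 31, 34, 35, 42, 45}
insert 48 → {20, 21, 28, 30, 31, 34, 35, 42, 45, 48}
insert 38 → {20, 21, 28, 30, 31, 34, 35, 38, 42, 45, 48}
process next event → 20; now {21, 28, 30, 31, 34, 35, 38, 42, 45, 48}
insert 41 → {21, 28, 30, 31, 34, 35, 38, 41, 42, 45, 48}
insert 25 → {21, 25, 28, 30, 31, 34, 35, 38, 41, 42, 45, 48}
insert 39 → {21, 25, 28, 30, 31, 34, 35, 38, 39, 41, 42, 45, 48}
insert 47 → {21, 25, 28, 30, 31, 34, 35, 38, 39, 41, 42, 45, 47, 48}
insert 36 → {21, 25, 28, 30, 31, 34, 35, 36, 38, 39, 41, 42, 45, 47, 48}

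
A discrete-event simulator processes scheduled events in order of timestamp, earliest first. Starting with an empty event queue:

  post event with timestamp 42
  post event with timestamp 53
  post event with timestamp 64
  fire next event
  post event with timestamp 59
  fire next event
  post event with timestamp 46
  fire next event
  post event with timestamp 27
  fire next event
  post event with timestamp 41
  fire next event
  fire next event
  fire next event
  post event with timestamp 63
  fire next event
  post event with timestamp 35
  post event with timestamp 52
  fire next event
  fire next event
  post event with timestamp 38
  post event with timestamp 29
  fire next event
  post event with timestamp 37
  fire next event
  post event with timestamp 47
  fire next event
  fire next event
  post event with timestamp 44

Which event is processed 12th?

insert 42 → {42}
insert 53 → {42, 53}
insert 64 → {42, 53, 64}
fire next event → 42; now {53, 64}
insert 59 → {53, 59, 64}
fire next event → 53; now {59, 64}
insert 46 → {46, 59, 64}
fire next event → 46; now {59, 64}
insert 27 → {27, 59, 64}
fire next event → 27; now {59, 64}
insert 41 → {41, 59, 64}
fire next event → 41; now {59, 64}
fire next event → 59; now {64}
fire next event → 64; now {}
insert 63 → {63}
fire next event → 63; now {}
insert 35 → {35}
insert 52 → {35, 52}
fire next event → 35; now {52}
fire next event → 52; now {}
insert 38 → {38}
insert 29 → {29, 38}
fire next event → 29; now {38}
insert 37 → {37, 38}
fire next event → 37; now {38}
insert 47 → {38, 47}
fire next event → 38; now {47}
fire next event → 47; now {}
insert 44 → {44}

37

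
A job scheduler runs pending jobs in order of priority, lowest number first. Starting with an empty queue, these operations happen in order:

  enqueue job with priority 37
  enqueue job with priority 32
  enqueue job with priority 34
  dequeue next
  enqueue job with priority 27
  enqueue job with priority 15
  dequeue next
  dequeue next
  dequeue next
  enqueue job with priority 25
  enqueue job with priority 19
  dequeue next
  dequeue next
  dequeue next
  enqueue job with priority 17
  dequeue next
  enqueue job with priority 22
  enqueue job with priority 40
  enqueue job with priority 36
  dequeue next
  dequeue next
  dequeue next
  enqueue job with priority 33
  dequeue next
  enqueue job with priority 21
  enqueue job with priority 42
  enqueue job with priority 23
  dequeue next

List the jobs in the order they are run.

insert 37 → {37}
insert 32 → {32, 37}
insert 34 → {32, 34, 37}
dequeue next → 32; now {34, 37}
insert 27 → {27, 34, 37}
insert 15 → {15, 27, 34, 37}
dequeue next → 15; now {27, 34, 37}
dequeue next → 27; now {34, 37}
dequeue next → 34; now {37}
insert 25 → {25, 37}
insert 19 → {19, 25, 37}
dequeue next → 19; now {25, 37}
dequeue next → 25; now {37}
dequeue next → 37; now {}
insert 17 → {17}
dequeue next → 17; now {}
insert 22 → {22}
insert 40 → {22, 40}
insert 36 → {22, 36, 40}
dequeue next → 22; now {36, 40}
dequeue next → 36; now {40}
dequeue next → 40; now {}
insert 33 → {33}
dequeue next → 33; now {}
insert 21 → {21}
insert 42 → {21, 42}
insert 23 → {21, 23, 42}
dequeue next → 21; now {23, 42}

32 → 15 → 27 → 34 → 19 → 25 → 37 → 17 → 22 → 36 → 40 → 33 → 21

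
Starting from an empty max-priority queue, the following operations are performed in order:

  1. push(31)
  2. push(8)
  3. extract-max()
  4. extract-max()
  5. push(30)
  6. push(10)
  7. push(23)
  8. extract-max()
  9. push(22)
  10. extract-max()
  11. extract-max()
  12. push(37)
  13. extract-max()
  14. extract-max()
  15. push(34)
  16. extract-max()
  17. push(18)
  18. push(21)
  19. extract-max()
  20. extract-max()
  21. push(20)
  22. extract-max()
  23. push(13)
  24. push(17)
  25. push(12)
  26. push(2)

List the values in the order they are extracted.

insert 31 → {31}
insert 8 → {31, 8}
extract-max → 31; now {8}
extract-max → 8; now {}
insert 30 → {30}
insert 10 → {30, 10}
insert 23 → {30, 23, 10}
extract-max → 30; now {23, 10}
insert 22 → {23, 22, 10}
extract-max → 23; now {22, 10}
extract-max → 22; now {10}
insert 37 → {37, 10}
extract-max → 37; now {10}
extract-max → 10; now {}
insert 34 → {34}
extract-max → 34; now {}
insert 18 → {18}
insert 21 → {21, 18}
extract-max → 21; now {18}
extract-max → 18; now {}
insert 20 → {20}
extract-max → 20; now {}
insert 13 → {13}
insert 17 → {17, 13}
insert 12 → {17, 13, 12}
insert 2 → {17, 13, 12, 2}

31, 8, 30, 23, 22, 37, 10, 34, 21, 18, 20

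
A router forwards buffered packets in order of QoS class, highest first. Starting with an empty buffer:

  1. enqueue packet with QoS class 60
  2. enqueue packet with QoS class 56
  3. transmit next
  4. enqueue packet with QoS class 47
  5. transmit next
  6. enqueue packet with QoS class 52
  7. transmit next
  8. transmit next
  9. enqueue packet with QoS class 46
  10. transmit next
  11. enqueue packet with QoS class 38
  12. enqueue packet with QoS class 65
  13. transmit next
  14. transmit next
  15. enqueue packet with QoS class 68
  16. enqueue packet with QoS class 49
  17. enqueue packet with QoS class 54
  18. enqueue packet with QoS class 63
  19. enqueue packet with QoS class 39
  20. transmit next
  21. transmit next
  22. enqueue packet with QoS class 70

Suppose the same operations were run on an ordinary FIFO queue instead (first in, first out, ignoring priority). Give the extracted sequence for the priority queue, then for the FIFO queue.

insert 60 → {60}
insert 56 → {60, 56}
transmit next → 60; now {56}
insert 47 → {56, 47}
transmit next → 56; now {47}
insert 52 → {52, 47}
transmit next → 52; now {47}
transmit next → 47; now {}
insert 46 → {46}
transmit next → 46; now {}
insert 38 → {38}
insert 65 → {65, 38}
transmit next → 65; now {38}
transmit next → 38; now {}
insert 68 → {68}
insert 49 → {68, 49}
insert 54 → {68, 54, 49}
insert 63 → {68, 63, 54, 49}
insert 39 → {68, 63, 54, 49, 39}
transmit next → 68; now {63, 54, 49, 39}
transmit next → 63; now {54, 49, 39}
insert 70 → {70, 54, 49, 39}

priority queue: 60, 56, 52, 47, 46, 65, 38, 68, 63; FIFO queue: [60, 56, 47, 52, 46, 38, 65, 68, 49]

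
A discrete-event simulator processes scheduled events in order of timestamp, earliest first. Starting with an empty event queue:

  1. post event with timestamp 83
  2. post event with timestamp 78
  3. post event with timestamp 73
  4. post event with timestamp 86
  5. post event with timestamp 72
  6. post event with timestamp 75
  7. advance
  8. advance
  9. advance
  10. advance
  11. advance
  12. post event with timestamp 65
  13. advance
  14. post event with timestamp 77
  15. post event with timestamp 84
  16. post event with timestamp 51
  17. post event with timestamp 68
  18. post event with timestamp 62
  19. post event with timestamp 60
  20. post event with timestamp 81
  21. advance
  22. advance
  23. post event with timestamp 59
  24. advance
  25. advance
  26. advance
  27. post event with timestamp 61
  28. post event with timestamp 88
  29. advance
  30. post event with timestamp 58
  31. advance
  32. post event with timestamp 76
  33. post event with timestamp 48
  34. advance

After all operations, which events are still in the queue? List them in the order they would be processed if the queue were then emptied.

insert 83 → {83}
insert 78 → {78, 83}
insert 73 → {73, 78, 83}
insert 86 → {73, 78, 83, 86}
insert 72 → {72, 73, 78, 83, 86}
insert 75 → {72, 73, 75, 78, 83, 86}
advance → 72; now {73, 75, 78, 83, 86}
advance → 73; now {75, 78, 83, 86}
advance → 75; now {78, 83, 86}
advance → 78; now {83, 86}
advance → 83; now {86}
insert 65 → {65, 86}
advance → 65; now {86}
insert 77 → {77, 86}
insert 84 → {77, 84, 86}
insert 51 → {51, 77, 84, 86}
insert 68 → {51, 68, 77, 84, 86}
insert 62 → {51, 62, 68, 77, 84, 86}
insert 60 → {51, 60, 62, 68, 77, 84, 86}
insert 81 → {51, 60, 62, 68, 77, 81, 84, 86}
advance → 51; now {60, 62, 68, 77, 81, 84, 86}
advance → 60; now {62, 68, 77, 81, 84, 86}
insert 59 → {59, 62, 68, 77, 81, 84, 86}
advance → 59; now {62, 68, 77, 81, 84, 86}
advance → 62; now {68, 77, 81, 84, 86}
advance → 68; now {77, 81, 84, 86}
insert 61 → {61, 77, 81, 84, 86}
insert 88 → {61, 77, 81, 84, 86, 88}
advance → 61; now {77, 81, 84, 86, 88}
insert 58 → {58, 77, 81, 84, 86, 88}
advance → 58; now {77, 81, 84, 86, 88}
insert 76 → {76, 77, 81, 84, 86, 88}
insert 48 → {48, 76, 77, 81, 84, 86, 88}
advance → 48; now {76, 77, 81, 84, 86, 88}

76, 77, 81, 84, 86, 88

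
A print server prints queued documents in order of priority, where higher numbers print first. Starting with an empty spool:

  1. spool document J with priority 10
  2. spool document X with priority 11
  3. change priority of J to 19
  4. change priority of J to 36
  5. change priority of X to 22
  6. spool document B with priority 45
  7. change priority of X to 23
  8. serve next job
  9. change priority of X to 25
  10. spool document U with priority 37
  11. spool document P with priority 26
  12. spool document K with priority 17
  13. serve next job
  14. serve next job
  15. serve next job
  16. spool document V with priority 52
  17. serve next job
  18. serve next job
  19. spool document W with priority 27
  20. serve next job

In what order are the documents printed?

B, U, J, P, V, X, W

add J (priority 10) → {J:10}
add X (priority 11) → {X:11, J:10}
update J to priority 19 → {J:19, X:11}
update J to priority 36 → {J:36, X:11}
update X to priority 22 → {J:36, X:22}
add B (priority 45) → {B:45, J:36, X:22}
update X to priority 23 → {B:45, J:36, X:23}
serve next job → B; now {J:36, X:23}
update X to priority 25 → {J:36, X:25}
add U (priority 37) → {U:37, J:36, X:25}
add P (priority 26) → {U:37, J:36, P:26, X:25}
add K (priority 17) → {U:37, J:36, P:26, X:25, K:17}
serve next job → U; now {J:36, P:26, X:25, K:17}
serve next job → J; now {P:26, X:25, K:17}
serve next job → P; now {X:25, K:17}
add V (priority 52) → {V:52, X:25, K:17}
serve next job → V; now {X:25, K:17}
serve next job → X; now {K:17}
add W (priority 27) → {W:27, K:17}
serve next job → W; now {K:17}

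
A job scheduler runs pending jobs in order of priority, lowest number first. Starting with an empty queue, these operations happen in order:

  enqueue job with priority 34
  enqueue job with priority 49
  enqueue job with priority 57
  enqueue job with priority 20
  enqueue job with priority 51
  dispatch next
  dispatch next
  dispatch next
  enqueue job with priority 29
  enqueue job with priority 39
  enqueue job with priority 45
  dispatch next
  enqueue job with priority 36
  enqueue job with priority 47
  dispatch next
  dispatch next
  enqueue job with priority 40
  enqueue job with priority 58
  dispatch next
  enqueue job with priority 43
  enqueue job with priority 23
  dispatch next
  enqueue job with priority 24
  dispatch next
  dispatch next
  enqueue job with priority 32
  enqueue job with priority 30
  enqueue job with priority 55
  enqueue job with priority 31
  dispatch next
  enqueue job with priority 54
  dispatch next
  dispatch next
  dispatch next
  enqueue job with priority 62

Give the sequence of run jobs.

20, 34, 49, 29, 36, 39, 40, 23, 24, 43, 30, 31, 32, 45

insert 34 → {34}
insert 49 → {34, 49}
insert 57 → {34, 49, 57}
insert 20 → {20, 34, 49, 57}
insert 51 → {20, 34, 49, 51, 57}
dispatch next → 20; now {34, 49, 51, 57}
dispatch next → 34; now {49, 51, 57}
dispatch next → 49; now {51, 57}
insert 29 → {29, 51, 57}
insert 39 → {29, 39, 51, 57}
insert 45 → {29, 39, 45, 51, 57}
dispatch next → 29; now {39, 45, 51, 57}
insert 36 → {36, 39, 45, 51, 57}
insert 47 → {36, 39, 45, 47, 51, 57}
dispatch next → 36; now {39, 45, 47, 51, 57}
dispatch next → 39; now {45, 47, 51, 57}
insert 40 → {40, 45, 47, 51, 57}
insert 58 → {40, 45, 47, 51, 57, 58}
dispatch next → 40; now {45, 47, 51, 57, 58}
insert 43 → {43, 45, 47, 51, 57, 58}
insert 23 → {23, 43, 45, 47, 51, 57, 58}
dispatch next → 23; now {43, 45, 47, 51, 57, 58}
insert 24 → {24, 43, 45, 47, 51, 57, 58}
dispatch next → 24; now {43, 45, 47, 51, 57, 58}
dispatch next → 43; now {45, 47, 51, 57, 58}
insert 32 → {32, 45, 47, 51, 57, 58}
insert 30 → {30, 32, 45, 47, 51, 57, 58}
insert 55 → {30, 32, 45, 47, 51, 55, 57, 58}
insert 31 → {30, 31, 32, 45, 47, 51, 55, 57, 58}
dispatch next → 30; now {31, 32, 45, 47, 51, 55, 57, 58}
insert 54 → {31, 32, 45, 47, 51, 54, 55, 57, 58}
dispatch next → 31; now {32, 45, 47, 51, 54, 55, 57, 58}
dispatch next → 32; now {45, 47, 51, 54, 55, 57, 58}
dispatch next → 45; now {47, 51, 54, 55, 57, 58}
insert 62 → {47, 51, 54, 55, 57, 58, 62}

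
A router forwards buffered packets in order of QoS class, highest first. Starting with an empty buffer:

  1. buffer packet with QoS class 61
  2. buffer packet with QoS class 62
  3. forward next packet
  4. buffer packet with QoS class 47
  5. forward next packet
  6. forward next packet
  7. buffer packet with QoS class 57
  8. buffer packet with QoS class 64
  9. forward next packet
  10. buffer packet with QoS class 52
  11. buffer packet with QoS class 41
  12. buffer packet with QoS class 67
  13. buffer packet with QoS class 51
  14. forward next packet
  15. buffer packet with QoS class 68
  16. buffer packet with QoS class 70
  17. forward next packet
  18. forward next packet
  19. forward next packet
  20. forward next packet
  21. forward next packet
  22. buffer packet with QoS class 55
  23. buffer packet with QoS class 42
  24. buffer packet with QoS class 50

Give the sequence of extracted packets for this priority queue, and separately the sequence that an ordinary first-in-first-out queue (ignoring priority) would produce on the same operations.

priority queue: 62, 61, 47, 64, 67, 70, 68, 57, 52, 51; FIFO queue: [61, 62, 47, 57, 64, 52, 41, 67, 51, 68]

insert 61 → {61}
insert 62 → {62, 61}
forward next packet → 62; now {61}
insert 47 → {61, 47}
forward next packet → 61; now {47}
forward next packet → 47; now {}
insert 57 → {57}
insert 64 → {64, 57}
forward next packet → 64; now {57}
insert 52 → {57, 52}
insert 41 → {57, 52, 41}
insert 67 → {67, 57, 52, 41}
insert 51 → {67, 57, 52, 51, 41}
forward next packet → 67; now {57, 52, 51, 41}
insert 68 → {68, 57, 52, 51, 41}
insert 70 → {70, 68, 57, 52, 51, 41}
forward next packet → 70; now {68, 57, 52, 51, 41}
forward next packet → 68; now {57, 52, 51, 41}
forward next packet → 57; now {52, 51, 41}
forward next packet → 52; now {51, 41}
forward next packet → 51; now {41}
insert 55 → {55, 41}
insert 42 → {55, 42, 41}
insert 50 → {55, 50, 42, 41}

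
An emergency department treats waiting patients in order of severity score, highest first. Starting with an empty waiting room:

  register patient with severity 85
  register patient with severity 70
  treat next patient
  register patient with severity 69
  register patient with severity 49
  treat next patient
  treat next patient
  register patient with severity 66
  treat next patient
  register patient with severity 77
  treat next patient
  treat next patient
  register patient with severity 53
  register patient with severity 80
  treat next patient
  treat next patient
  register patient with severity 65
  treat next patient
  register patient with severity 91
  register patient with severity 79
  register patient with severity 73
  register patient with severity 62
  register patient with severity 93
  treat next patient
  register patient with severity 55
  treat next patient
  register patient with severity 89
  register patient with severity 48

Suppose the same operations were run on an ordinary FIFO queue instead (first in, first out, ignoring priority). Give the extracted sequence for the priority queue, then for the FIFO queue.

insert 85 → {85}
insert 70 → {85, 70}
treat next patient → 85; now {70}
insert 69 → {70, 69}
insert 49 → {70, 69, 49}
treat next patient → 70; now {69, 49}
treat next patient → 69; now {49}
insert 66 → {66, 49}
treat next patient → 66; now {49}
insert 77 → {77, 49}
treat next patient → 77; now {49}
treat next patient → 49; now {}
insert 53 → {53}
insert 80 → {80, 53}
treat next patient → 80; now {53}
treat next patient → 53; now {}
insert 65 → {65}
treat next patient → 65; now {}
insert 91 → {91}
insert 79 → {91, 79}
insert 73 → {91, 79, 73}
insert 62 → {91, 79, 73, 62}
insert 93 → {93, 91, 79, 73, 62}
treat next patient → 93; now {91, 79, 73, 62}
insert 55 → {91, 79, 73, 62, 55}
treat next patient → 91; now {79, 73, 62, 55}
insert 89 → {89, 79, 73, 62, 55}
insert 48 → {89, 79, 73, 62, 55, 48}

priority queue: 85 → 70 → 69 → 66 → 77 → 49 → 80 → 53 → 65 → 93 → 91; FIFO queue: 85 → 70 → 69 → 49 → 66 → 77 → 53 → 80 → 65 → 91 → 79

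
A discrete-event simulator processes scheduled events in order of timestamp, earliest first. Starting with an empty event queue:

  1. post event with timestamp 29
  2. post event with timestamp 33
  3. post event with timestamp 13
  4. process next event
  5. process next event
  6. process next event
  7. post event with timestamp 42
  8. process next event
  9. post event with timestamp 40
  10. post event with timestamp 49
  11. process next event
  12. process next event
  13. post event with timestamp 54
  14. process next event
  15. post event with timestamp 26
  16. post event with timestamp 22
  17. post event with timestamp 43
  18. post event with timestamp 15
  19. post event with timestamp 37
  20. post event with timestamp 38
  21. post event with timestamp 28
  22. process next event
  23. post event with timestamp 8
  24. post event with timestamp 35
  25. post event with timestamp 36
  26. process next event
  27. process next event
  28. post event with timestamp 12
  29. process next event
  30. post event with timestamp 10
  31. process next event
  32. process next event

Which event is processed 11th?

12

insert 29 → {29}
insert 33 → {29, 33}
insert 13 → {13, 29, 33}
process next event → 13; now {29, 33}
process next event → 29; now {33}
process next event → 33; now {}
insert 42 → {42}
process next event → 42; now {}
insert 40 → {40}
insert 49 → {40, 49}
process next event → 40; now {49}
process next event → 49; now {}
insert 54 → {54}
process next event → 54; now {}
insert 26 → {26}
insert 22 → {22, 26}
insert 43 → {22, 26, 43}
insert 15 → {15, 22, 26, 43}
insert 37 → {15, 22, 26, 37, 43}
insert 38 → {15, 22, 26, 37, 38, 43}
insert 28 → {15, 22, 26, 28, 37, 38, 43}
process next event → 15; now {22, 26, 28, 37, 38, 43}
insert 8 → {8, 22, 26, 28, 37, 38, 43}
insert 35 → {8, 22, 26, 28, 35, 37, 38, 43}
insert 36 → {8, 22, 26, 28, 35, 36, 37, 38, 43}
process next event → 8; now {22, 26, 28, 35, 36, 37, 38, 43}
process next event → 22; now {26, 28, 35, 36, 37, 38, 43}
insert 12 → {12, 26, 28, 35, 36, 37, 38, 43}
process next event → 12; now {26, 28, 35, 36, 37, 38, 43}
insert 10 → {10, 26, 28, 35, 36, 37, 38, 43}
process next event → 10; now {26, 28, 35, 36, 37, 38, 43}
process next event → 26; now {28, 35, 36, 37, 38, 43}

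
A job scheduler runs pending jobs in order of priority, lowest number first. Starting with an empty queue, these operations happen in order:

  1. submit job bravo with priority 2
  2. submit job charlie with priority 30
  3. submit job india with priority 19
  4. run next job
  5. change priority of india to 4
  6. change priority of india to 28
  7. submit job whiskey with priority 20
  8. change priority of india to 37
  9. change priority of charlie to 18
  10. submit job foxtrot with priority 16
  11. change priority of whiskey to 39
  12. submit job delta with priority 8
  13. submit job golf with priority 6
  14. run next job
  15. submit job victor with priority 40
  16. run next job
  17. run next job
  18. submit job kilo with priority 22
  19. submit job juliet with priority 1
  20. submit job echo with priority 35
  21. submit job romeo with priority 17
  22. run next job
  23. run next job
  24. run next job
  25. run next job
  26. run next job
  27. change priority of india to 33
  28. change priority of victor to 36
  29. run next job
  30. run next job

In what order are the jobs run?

add bravo (priority 2) → {bravo:2}
add charlie (priority 30) → {bravo:2, charlie:30}
add india (priority 19) → {bravo:2, india:19, charlie:30}
run next job → bravo; now {india:19, charlie:30}
update india to priority 4 → {india:4, charlie:30}
update india to priority 28 → {india:28, charlie:30}
add whiskey (priority 20) → {whiskey:20, india:28, charlie:30}
update india to priority 37 → {whiskey:20, charlie:30, india:37}
update charlie to priority 18 → {charlie:18, whiskey:20, india:37}
add foxtrot (priority 16) → {foxtrot:16, charlie:18, whiskey:20, india:37}
update whiskey to priority 39 → {foxtrot:16, charlie:18, india:37, whiskey:39}
add delta (priority 8) → {delta:8, foxtrot:16, charlie:18, india:37, whiskey:39}
add golf (priority 6) → {golf:6, delta:8, foxtrot:16, charlie:18, india:37, whiskey:39}
run next job → golf; now {delta:8, foxtrot:16, charlie:18, india:37, whiskey:39}
add victor (priority 40) → {delta:8, foxtrot:16, charlie:18, india:37, whiskey:39, victor:40}
run next job → delta; now {foxtrot:16, charlie:18, india:37, whiskey:39, victor:40}
run next job → foxtrot; now {charlie:18, india:37, whiskey:39, victor:40}
add kilo (priority 22) → {charlie:18, kilo:22, india:37, whiskey:39, victor:40}
add juliet (priority 1) → {juliet:1, charlie:18, kilo:22, india:37, whiskey:39, victor:40}
add echo (priority 35) → {juliet:1, charlie:18, kilo:22, echo:35, india:37, whiskey:39, victor:40}
add romeo (priority 17) → {juliet:1, romeo:17, charlie:18, kilo:22, echo:35, india:37, whiskey:39, victor:40}
run next job → juliet; now {romeo:17, charlie:18, kilo:22, echo:35, india:37, whiskey:39, victor:40}
run next job → romeo; now {charlie:18, kilo:22, echo:35, india:37, whiskey:39, victor:40}
run next job → charlie; now {kilo:22, echo:35, india:37, whiskey:39, victor:40}
run next job → kilo; now {echo:35, india:37, whiskey:39, victor:40}
run next job → echo; now {india:37, whiskey:39, victor:40}
update india to priority 33 → {india:33, whiskey:39, victor:40}
update victor to priority 36 → {india:33, victor:36, whiskey:39}
run next job → india; now {victor:36, whiskey:39}
run next job → victor; now {whiskey:39}

bravo → golf → delta → foxtrot → juliet → romeo → charlie → kilo → echo → india → victor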